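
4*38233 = 152932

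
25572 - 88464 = -62892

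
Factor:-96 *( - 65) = 6240 = 2^5*3^1*5^1*13^1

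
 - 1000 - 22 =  - 1022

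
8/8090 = 4/4045 = 0.00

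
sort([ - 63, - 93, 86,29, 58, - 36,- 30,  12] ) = [ - 93,  -  63,- 36, - 30,12,29,58,86]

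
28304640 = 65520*432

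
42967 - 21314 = 21653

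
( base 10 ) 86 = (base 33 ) 2K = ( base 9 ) 105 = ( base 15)5b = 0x56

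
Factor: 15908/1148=97/7 = 7^ (-1)*97^1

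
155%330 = 155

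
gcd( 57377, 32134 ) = 1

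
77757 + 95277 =173034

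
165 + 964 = 1129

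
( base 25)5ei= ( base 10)3493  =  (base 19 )9CG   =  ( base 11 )2696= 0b110110100101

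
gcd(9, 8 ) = 1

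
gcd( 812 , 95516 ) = 4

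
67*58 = 3886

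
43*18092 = 777956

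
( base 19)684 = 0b100100010010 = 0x912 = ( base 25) 3HM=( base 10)2322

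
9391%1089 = 679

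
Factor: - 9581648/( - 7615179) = 2^4*3^(-2) * 11^(-1 )*13^(-1 )*61^ ( - 1)*97^( - 1) * 598853^1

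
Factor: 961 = 31^2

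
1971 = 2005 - 34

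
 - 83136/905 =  - 83136/905= - 91.86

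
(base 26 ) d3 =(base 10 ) 341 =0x155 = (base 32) AL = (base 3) 110122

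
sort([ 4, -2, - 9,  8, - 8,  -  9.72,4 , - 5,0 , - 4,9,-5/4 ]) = [ - 9.72, - 9 , -8, - 5, - 4, - 2, - 5/4, 0,4, 4, 8,9 ]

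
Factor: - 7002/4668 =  - 2^( - 1 )*3^1 = - 3/2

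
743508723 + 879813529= 1623322252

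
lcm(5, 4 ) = 20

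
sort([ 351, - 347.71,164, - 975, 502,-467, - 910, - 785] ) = [-975, - 910,- 785, - 467, - 347.71,164,351, 502]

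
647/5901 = 647/5901 = 0.11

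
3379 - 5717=  -  2338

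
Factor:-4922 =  - 2^1*23^1 *107^1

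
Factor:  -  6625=  -  5^3*53^1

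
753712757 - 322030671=431682086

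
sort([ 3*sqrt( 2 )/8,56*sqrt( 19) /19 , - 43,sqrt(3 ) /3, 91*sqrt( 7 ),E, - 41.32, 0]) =[- 43  , - 41.32 , 0, 3*sqrt( 2)/8,sqrt(3 )/3,E,56*sqrt(19 )/19 , 91*sqrt(7)]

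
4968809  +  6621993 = 11590802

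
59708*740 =44183920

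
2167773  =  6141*353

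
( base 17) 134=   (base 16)158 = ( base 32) AO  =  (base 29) BP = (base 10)344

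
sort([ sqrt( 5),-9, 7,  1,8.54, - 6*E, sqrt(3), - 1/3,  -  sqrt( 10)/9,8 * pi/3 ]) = [-6*E,-9,-sqrt( 10)/9, - 1/3, 1, sqrt( 3 ), sqrt( 5 ), 7,  8*pi/3, 8.54 ]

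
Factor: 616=2^3*7^1*11^1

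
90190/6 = 15031 + 2/3 = 15031.67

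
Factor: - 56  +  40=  - 16 = -  2^4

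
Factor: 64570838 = 2^1 * 32285419^1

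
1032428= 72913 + 959515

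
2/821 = 2/821 = 0.00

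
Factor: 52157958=2^1 *3^1 *419^1*20747^1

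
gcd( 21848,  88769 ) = 1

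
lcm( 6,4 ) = 12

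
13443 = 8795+4648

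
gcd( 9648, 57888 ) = 9648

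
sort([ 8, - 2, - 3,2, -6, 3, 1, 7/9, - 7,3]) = [ - 7, - 6,-3,-2,  7/9 , 1,2,  3 , 3, 8 ]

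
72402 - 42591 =29811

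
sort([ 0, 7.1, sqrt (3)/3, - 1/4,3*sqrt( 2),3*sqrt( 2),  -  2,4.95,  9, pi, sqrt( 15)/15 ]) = [ - 2, - 1/4,0,  sqrt( 15)/15, sqrt(3 ) /3,pi, 3*sqrt(2),  3*sqrt(2), 4.95,7.1, 9 ] 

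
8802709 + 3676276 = 12478985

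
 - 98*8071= - 790958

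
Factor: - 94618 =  - 2^1 *47309^1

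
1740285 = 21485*81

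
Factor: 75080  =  2^3*5^1*1877^1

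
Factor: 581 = 7^1*83^1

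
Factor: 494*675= 333450 = 2^1 * 3^3 * 5^2*13^1*19^1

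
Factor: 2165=5^1*433^1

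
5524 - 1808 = 3716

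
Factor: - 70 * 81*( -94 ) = 532980 = 2^2  *  3^4*5^1*7^1* 47^1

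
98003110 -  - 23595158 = 121598268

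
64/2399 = 64/2399= 0.03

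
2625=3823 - 1198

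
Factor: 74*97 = 7178 = 2^1*  37^1*97^1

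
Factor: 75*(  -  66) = - 2^1 * 3^2*5^2*11^1 = - 4950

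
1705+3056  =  4761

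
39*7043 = 274677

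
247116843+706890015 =954006858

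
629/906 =629/906 = 0.69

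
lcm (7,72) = 504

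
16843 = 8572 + 8271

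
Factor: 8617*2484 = 2^2*3^3*7^1*23^1*1231^1 = 21404628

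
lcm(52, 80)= 1040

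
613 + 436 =1049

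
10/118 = 5/59 = 0.08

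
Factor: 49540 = 2^2*5^1*2477^1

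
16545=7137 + 9408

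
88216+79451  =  167667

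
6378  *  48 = 306144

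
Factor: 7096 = 2^3*887^1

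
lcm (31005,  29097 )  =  1891305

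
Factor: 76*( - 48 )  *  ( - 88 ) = 2^9*3^1*11^1*19^1 = 321024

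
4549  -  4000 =549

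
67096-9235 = 57861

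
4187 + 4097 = 8284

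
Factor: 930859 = 930859^1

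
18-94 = -76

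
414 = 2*207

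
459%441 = 18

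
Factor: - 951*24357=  - 3^2*23^1*317^1*353^1 = - 23163507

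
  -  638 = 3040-3678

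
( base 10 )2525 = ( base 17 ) 8C9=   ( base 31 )2je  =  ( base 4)213131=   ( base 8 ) 4735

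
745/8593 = 745/8593 = 0.09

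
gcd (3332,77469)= 833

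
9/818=9/818 = 0.01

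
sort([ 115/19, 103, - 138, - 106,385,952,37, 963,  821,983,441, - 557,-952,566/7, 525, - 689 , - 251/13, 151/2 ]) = [-952, - 689,-557, - 138, - 106, - 251/13,115/19,37,151/2,566/7, 103,385,441 , 525,821,952,963,  983 ] 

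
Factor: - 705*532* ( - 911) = 2^2*3^1*5^1* 7^1*19^1 * 47^1*911^1 = 341679660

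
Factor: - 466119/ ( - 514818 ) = 67/74 =2^( - 1 ) *37^( - 1 )* 67^1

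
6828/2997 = 2276/999  =  2.28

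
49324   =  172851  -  123527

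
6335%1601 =1532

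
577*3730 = 2152210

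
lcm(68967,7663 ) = 68967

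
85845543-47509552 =38335991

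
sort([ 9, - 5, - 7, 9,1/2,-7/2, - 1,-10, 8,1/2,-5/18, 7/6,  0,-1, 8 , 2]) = [ - 10 , - 7,  -  5, - 7/2, - 1, - 1,-5/18, 0,1/2, 1/2,7/6,2 , 8,8,9,  9]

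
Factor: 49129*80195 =5^1*43^1*73^1*373^1*673^1   =  3939900155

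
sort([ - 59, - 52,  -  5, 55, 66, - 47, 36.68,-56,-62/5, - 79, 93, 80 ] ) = [ - 79,-59, - 56,-52, - 47, - 62/5,  -  5,36.68, 55,66,80,93]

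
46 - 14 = 32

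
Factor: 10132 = 2^2*17^1*149^1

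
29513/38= 29513/38= 776.66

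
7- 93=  - 86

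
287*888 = 254856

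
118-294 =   -  176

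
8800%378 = 106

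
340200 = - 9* ( - 37800)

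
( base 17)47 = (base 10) 75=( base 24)33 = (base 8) 113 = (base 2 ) 1001011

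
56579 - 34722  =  21857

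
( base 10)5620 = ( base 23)AE8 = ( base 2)1010111110100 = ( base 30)67a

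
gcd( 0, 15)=15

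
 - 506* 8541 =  - 4321746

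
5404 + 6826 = 12230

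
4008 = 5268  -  1260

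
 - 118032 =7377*(-16 ) 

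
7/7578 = 7/7578 = 0.00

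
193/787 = 193/787 = 0.25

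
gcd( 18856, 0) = 18856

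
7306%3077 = 1152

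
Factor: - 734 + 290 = - 2^2*3^1*37^1 = - 444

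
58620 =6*9770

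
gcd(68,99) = 1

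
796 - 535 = 261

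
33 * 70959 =2341647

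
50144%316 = 216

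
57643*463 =26688709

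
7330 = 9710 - 2380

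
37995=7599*5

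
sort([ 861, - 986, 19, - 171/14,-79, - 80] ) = [ - 986, - 80, - 79, - 171/14, 19,  861] 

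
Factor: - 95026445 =- 5^1*193^1*98473^1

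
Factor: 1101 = 3^1*367^1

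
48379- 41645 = 6734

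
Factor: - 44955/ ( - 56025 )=333/415= 3^2*5^( - 1)*  37^1*83^( - 1)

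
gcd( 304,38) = 38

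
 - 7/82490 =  - 7/82490 = -0.00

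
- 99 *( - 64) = 6336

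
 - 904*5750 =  - 5198000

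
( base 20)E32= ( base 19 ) FD0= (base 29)6l7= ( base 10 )5662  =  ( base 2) 1011000011110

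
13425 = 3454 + 9971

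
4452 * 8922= 39720744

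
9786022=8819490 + 966532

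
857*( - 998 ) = -855286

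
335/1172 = 335/1172 = 0.29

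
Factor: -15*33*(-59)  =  29205= 3^2* 5^1 * 11^1 * 59^1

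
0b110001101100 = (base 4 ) 301230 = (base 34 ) 2PI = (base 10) 3180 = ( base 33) 2UC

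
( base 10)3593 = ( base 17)C76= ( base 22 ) 797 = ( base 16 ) e09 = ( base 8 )7011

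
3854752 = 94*41008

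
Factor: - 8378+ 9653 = 3^1*5^2* 17^1 = 1275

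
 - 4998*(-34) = 169932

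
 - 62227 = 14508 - 76735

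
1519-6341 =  - 4822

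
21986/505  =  43 + 271/505 = 43.54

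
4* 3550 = 14200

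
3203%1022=137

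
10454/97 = 10454/97 = 107.77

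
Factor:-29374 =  - 2^1 * 19^1 * 773^1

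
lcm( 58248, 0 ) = 0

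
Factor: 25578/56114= 3^2*7^2*29^1*28057^ (-1)= 12789/28057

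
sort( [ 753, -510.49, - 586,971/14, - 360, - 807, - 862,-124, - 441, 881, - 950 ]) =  [ - 950,  -  862, - 807, - 586, -510.49, - 441,-360, - 124,  971/14,753, 881] 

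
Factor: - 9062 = -2^1*23^1*197^1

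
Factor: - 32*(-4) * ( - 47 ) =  - 6016 = - 2^7*47^1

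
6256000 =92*68000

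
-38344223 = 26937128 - 65281351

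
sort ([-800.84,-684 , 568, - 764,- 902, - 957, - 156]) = [ - 957, - 902, - 800.84 , - 764  , - 684, - 156 , 568 ] 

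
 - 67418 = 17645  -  85063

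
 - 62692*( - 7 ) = 438844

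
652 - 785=-133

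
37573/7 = 5367 + 4/7 = 5367.57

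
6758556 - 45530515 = -38771959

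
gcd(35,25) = 5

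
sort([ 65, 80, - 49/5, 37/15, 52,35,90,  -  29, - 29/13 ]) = [  -  29,  -  49/5, - 29/13,37/15, 35, 52,65, 80,  90]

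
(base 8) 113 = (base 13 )5A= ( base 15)50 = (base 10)75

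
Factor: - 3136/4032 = - 7/9 =- 3^ ( - 2)*7^1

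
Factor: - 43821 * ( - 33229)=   3^4*7^1*47^1*101^1 *541^1 = 1456128009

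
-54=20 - 74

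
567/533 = 1 + 34/533 = 1.06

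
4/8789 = 4/8789 = 0.00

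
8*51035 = 408280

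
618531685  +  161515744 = 780047429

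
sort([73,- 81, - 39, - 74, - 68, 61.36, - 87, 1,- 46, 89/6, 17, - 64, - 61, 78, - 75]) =[-87, - 81, - 75 ,-74, - 68, - 64, - 61,-46,-39, 1, 89/6, 17, 61.36, 73,78]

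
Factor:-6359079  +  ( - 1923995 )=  - 2^1*863^1*4799^1= - 8283074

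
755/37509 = 755/37509 = 0.02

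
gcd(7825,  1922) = 1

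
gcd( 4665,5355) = 15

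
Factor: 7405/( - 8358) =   -  2^(-1 )*3^( - 1)*5^1*7^(-1)*199^ ( -1 )*1481^1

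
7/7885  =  7/7885 = 0.00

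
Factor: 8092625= 5^3*101^1*641^1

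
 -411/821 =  - 411/821 = - 0.50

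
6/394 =3/197 = 0.02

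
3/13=3/13 = 0.23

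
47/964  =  47/964  =  0.05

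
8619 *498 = 4292262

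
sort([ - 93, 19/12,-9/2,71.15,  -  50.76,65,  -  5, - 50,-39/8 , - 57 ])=[ - 93, - 57, - 50.76, - 50,-5 , - 39/8, - 9/2, 19/12, 65, 71.15]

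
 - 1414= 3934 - 5348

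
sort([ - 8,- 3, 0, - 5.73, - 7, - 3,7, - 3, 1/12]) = [  -  8, - 7,  -  5.73,-3, - 3, - 3, 0, 1/12, 7]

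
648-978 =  - 330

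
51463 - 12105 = 39358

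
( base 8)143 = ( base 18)59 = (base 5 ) 344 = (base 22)4B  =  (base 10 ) 99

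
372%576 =372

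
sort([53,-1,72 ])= [ - 1, 53, 72 ] 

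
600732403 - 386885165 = 213847238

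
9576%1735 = 901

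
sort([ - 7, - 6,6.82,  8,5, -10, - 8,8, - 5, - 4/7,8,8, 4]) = [ - 10,  -  8,-7, - 6,  -  5,  -  4/7,4,5 , 6.82, 8,  8,8,8]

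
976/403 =976/403 = 2.42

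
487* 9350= 4553450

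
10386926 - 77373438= -66986512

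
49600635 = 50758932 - 1158297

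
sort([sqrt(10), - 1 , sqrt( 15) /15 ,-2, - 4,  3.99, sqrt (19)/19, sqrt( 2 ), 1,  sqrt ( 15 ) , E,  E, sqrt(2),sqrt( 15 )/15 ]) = [  -  4, -2,-1,sqrt (19)/19,  sqrt(15 )/15, sqrt(15 )/15,  1, sqrt( 2), sqrt(2), E , E,sqrt(10), sqrt(15),3.99]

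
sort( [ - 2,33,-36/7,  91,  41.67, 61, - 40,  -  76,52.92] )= [  -  76, - 40, - 36/7, - 2,33, 41.67,52.92, 61, 91] 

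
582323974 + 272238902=854562876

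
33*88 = 2904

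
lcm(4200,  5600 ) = 16800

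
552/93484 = 138/23371 = 0.01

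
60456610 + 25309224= 85765834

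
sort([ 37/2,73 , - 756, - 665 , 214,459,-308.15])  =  [ - 756, - 665, - 308.15, 37/2,73,214, 459]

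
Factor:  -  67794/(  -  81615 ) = 2^1 *5^(  -  1) * 5441^( - 1 )*11299^1 = 22598/27205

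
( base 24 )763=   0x1053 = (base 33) 3rl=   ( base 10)4179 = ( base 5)113204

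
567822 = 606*937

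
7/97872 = 7/97872 = 0.00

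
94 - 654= - 560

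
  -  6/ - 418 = 3/209 = 0.01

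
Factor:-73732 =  - 2^2*18433^1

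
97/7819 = 97/7819 = 0.01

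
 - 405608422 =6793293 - 412401715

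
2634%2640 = 2634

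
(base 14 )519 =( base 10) 1003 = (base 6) 4351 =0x3EB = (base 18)31d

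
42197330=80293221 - 38095891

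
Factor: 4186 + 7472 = 11658 =2^1*3^1*29^1*67^1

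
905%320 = 265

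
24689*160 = 3950240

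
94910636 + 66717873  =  161628509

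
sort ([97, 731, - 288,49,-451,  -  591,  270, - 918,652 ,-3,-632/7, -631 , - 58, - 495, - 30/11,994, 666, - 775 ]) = [ - 918, - 775, - 631, - 591, - 495 , - 451, - 288, - 632/7, - 58, - 3, - 30/11,49,97,  270,652, 666, 731,994] 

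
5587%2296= 995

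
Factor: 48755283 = 3^1*53^1*239^1*1283^1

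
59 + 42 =101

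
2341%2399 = 2341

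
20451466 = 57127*358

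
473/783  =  473/783 =0.60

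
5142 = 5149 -7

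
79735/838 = 95 + 125/838 = 95.15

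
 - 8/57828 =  - 2/14457 = -  0.00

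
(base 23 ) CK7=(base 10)6815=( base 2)1101010011111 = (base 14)26AB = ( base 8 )15237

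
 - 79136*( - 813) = 64337568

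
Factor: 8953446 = 2^1*3^1 *19^1*78539^1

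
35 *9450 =330750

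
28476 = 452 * 63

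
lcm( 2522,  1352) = 131144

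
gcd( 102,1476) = 6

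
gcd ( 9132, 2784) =12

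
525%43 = 9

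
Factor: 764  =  2^2 * 191^1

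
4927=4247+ 680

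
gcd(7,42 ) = 7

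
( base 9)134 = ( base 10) 112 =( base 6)304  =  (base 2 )1110000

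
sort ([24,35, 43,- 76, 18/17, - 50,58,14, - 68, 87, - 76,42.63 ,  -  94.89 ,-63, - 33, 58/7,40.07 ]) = [ - 94.89,  -  76, - 76, - 68, - 63, - 50,-33, 18/17,58/7,14,  24,35, 40.07, 42.63,43, 58,87 ] 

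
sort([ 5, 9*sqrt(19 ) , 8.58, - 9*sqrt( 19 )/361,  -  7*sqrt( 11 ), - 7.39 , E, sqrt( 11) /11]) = [ - 7 * sqrt( 11),-7.39, - 9 *sqrt (19 ) /361,sqrt( 11 )/11,E,5 , 8.58,9*sqrt(19 ) ]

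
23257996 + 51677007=74935003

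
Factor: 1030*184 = 189520 = 2^4*5^1 * 23^1*103^1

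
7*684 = 4788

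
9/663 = 3/221 = 0.01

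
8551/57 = 150 + 1/57=150.02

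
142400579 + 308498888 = 450899467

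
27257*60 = 1635420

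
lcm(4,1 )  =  4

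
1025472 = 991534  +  33938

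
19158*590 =11303220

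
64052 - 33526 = 30526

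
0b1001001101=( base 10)589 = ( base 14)301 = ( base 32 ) ID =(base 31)J0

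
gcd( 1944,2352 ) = 24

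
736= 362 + 374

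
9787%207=58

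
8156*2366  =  19297096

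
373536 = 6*62256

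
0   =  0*83442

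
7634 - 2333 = 5301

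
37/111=1/3 = 0.33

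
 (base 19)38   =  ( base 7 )122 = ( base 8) 101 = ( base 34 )1v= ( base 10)65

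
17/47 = 17/47 = 0.36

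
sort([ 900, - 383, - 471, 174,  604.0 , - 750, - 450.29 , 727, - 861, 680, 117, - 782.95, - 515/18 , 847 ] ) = [ - 861, - 782.95, - 750,  -  471,-450.29,  -  383, - 515/18 , 117 , 174, 604.0, 680, 727,847, 900]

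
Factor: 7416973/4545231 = 3^(-1)*19^1*479^(-1 )*3163^(- 1)*390367^1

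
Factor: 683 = 683^1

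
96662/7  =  96662/7 = 13808.86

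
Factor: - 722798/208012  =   - 827/238  =  - 2^( - 1)*  7^(-1 )* 17^( - 1 ) * 827^1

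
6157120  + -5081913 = 1075207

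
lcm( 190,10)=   190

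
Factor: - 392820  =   - 2^2*3^1*5^1 * 6547^1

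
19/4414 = 19/4414 = 0.00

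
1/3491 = 1/3491 = 0.00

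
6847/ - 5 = - 1370+3/5 = - 1369.40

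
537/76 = 537/76 = 7.07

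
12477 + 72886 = 85363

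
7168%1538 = 1016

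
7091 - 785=6306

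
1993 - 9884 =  - 7891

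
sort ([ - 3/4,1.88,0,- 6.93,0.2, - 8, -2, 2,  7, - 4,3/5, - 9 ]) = [ - 9,-8 , - 6.93,-4, -2,- 3/4,0 , 0.2,3/5,1.88,2 , 7 ]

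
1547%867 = 680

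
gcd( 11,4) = 1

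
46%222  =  46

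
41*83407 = 3419687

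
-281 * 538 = - 151178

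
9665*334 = 3228110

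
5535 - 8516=  -  2981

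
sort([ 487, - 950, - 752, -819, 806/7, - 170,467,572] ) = [  -  950,  -  819, - 752, -170 , 806/7,467, 487, 572 ]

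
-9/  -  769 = 9/769= 0.01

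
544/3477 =544/3477 = 0.16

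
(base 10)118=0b1110110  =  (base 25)4i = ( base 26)4E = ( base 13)91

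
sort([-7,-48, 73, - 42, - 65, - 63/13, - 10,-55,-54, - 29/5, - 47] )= [- 65,  -  55, - 54, - 48, - 47,  -  42, - 10, - 7,-29/5, - 63/13, 73 ]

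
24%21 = 3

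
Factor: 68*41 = 2788 = 2^2*17^1*41^1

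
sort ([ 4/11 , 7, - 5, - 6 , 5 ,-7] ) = [ -7, - 6, - 5,4/11, 5 , 7]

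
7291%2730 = 1831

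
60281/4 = 60281/4 = 15070.25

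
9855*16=157680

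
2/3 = 2/3 = 0.67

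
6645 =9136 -2491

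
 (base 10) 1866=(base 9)2503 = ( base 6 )12350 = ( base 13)b07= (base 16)74a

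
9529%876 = 769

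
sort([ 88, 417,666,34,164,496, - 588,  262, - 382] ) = [ - 588, - 382, 34,  88,164,262, 417,496,666] 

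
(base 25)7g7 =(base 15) 163C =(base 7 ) 16641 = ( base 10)4782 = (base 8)11256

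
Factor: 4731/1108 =2^( - 2)*3^1*19^1*83^1*277^( - 1)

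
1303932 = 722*1806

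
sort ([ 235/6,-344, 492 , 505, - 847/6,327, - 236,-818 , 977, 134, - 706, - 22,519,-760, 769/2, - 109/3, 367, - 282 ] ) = [ - 818, - 760, - 706, - 344 , - 282, - 236,- 847/6, - 109/3, - 22 , 235/6,134,327,367,  769/2 , 492, 505, 519, 977] 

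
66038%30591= 4856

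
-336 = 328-664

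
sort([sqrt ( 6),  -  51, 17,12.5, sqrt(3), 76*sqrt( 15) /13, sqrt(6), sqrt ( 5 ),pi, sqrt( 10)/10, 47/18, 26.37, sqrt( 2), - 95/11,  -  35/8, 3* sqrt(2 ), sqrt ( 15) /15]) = [ - 51, - 95/11, - 35/8, sqrt ( 15 )/15, sqrt( 10 )/10,sqrt ( 2),sqrt( 3)  ,  sqrt( 5 ),  sqrt(6 ),sqrt( 6 ), 47/18, pi,3 * sqrt( 2),12.5, 17 , 76*sqrt( 15)/13,26.37]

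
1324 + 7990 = 9314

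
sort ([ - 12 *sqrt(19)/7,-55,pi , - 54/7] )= [ - 55,-54/7,  -  12 * sqrt( 19)/7,  pi] 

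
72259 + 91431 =163690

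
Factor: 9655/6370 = 2^( - 1)*7^( - 2) * 13^( - 1 )*1931^1=1931/1274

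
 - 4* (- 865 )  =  3460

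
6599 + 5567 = 12166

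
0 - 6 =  - 6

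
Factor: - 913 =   -  11^1 * 83^1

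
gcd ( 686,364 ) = 14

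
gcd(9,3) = 3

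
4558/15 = 303+13/15 = 303.87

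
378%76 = 74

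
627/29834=627/29834 = 0.02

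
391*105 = 41055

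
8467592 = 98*86404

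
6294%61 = 11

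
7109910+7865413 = 14975323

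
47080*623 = 29330840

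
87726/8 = 10965 + 3/4 = 10965.75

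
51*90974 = 4639674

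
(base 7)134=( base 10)74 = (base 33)28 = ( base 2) 1001010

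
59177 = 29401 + 29776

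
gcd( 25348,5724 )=4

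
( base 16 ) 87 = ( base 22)63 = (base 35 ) 3U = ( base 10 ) 135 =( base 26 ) 55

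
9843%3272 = 27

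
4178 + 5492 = 9670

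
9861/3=3287= 3287.00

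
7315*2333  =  17065895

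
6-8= - 2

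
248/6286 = 124/3143 = 0.04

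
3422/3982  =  1711/1991 = 0.86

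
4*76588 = 306352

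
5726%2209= 1308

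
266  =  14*19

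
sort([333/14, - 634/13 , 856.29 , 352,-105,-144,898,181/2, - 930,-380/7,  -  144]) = [-930,-144, - 144 , - 105,-380/7, - 634/13,333/14,181/2, 352,856.29, 898]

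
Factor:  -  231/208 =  - 2^(-4)*3^1*7^1 * 11^1 * 13^( - 1 ) 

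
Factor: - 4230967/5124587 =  - 13^ ( -1)*30323^( - 1 )*325459^1 = -  325459/394199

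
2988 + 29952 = 32940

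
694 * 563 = 390722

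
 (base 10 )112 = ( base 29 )3p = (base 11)a2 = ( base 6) 304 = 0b1110000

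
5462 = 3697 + 1765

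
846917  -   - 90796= 937713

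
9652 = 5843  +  3809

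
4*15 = 60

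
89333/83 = 1076+25/83  =  1076.30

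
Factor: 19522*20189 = 394129658 = 2^1*13^1*43^1*227^1*1553^1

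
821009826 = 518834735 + 302175091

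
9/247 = 9/247 = 0.04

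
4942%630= 532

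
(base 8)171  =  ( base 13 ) 94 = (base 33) 3M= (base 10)121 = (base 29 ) 45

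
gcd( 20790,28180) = 10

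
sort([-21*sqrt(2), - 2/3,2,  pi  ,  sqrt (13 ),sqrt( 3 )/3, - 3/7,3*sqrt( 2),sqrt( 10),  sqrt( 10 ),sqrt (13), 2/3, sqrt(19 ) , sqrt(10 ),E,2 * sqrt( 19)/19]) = [ - 21 * sqrt(2 ),  -  2/3,- 3/7,2*sqrt(19)/19,sqrt (3)/3, 2/3,2  ,  E, pi  ,  sqrt(10), sqrt ( 10 ),sqrt( 10), sqrt( 13 ), sqrt( 13),3*sqrt( 2),sqrt( 19 )] 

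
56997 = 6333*9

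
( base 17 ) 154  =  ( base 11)314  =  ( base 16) 17A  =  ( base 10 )378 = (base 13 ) 231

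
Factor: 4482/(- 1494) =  - 3^1 = - 3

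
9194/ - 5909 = - 9194/5909 = - 1.56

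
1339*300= 401700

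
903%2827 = 903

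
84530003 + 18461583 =102991586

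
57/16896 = 19/5632 = 0.00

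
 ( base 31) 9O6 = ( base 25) F0O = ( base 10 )9399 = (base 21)106C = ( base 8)22267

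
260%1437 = 260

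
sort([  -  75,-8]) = [ - 75, - 8] 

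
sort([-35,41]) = [ - 35,41]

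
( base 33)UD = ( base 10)1003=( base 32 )vb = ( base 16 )3eb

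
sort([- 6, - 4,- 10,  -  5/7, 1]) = [- 10,-6, - 4, - 5/7, 1] 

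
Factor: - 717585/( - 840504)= 2^( - 3 )*5^1*7^( - 1)*11^1*4349^1*5003^( - 1 ) = 239195/280168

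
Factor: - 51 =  -3^1*17^1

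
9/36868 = 9/36868 = 0.00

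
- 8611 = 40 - 8651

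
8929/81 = 110 + 19/81 = 110.23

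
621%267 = 87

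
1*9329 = 9329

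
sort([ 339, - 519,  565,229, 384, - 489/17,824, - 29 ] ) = [ -519, - 29 , - 489/17 , 229,339,384,565,824] 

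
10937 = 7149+3788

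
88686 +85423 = 174109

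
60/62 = 30/31 = 0.97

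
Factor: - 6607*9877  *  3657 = - 238646088723  =  - 3^1 * 7^1* 17^1*23^1*53^1 * 83^1 * 6607^1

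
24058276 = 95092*253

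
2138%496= 154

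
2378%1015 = 348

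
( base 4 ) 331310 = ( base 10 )3956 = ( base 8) 7564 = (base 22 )83i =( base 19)ai4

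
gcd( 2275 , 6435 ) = 65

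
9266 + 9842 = 19108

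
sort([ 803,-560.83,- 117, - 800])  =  [-800, - 560.83, - 117,  803 ]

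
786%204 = 174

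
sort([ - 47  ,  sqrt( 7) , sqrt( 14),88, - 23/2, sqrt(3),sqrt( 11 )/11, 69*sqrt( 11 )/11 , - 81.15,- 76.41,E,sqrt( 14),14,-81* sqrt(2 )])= [ - 81*sqrt (2), - 81.15, - 76.41,  -  47, - 23/2,sqrt( 11 ) /11, sqrt(3), sqrt( 7),E , sqrt(14), sqrt( 14), 14, 69 * sqrt( 11) /11,88]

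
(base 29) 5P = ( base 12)122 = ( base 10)170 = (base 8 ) 252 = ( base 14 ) c2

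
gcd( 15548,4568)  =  4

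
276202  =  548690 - 272488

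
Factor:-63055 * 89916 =-2^2*3^1  *  5^1*59^1*127^1*12611^1 = - 5669653380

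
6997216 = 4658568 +2338648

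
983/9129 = 983/9129 = 0.11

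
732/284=183/71=   2.58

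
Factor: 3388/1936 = 7/4 = 2^( - 2) * 7^1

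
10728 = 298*36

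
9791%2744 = 1559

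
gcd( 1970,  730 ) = 10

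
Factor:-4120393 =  - 4120393^1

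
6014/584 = 10 + 87/292 = 10.30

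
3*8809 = 26427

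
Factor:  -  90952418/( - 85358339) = 2^1*11^( - 1 ) * 29^ (-1) *911^1*49919^1*267581^( - 1 ) 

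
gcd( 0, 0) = 0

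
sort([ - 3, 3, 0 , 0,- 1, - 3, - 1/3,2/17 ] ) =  [ - 3,-3, - 1, - 1/3, 0, 0, 2/17, 3] 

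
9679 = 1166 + 8513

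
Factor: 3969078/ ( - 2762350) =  - 1984539/1381175=- 3^1*5^( - 2 )*101^(-1)*547^( - 1 )*661513^1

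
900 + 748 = 1648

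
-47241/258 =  - 184+77/86 = - 183.10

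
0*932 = 0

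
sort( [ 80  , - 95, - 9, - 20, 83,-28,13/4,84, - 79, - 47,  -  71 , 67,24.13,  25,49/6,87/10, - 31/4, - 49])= [ - 95, - 79, - 71, - 49, - 47, -28, - 20, - 9, - 31/4,13/4,49/6 , 87/10, 24.13, 25,67,80,83, 84]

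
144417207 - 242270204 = -97852997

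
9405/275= 171/5= 34.20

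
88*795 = 69960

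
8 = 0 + 8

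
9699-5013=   4686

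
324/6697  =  324/6697 = 0.05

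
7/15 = 7/15 = 0.47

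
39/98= 39/98= 0.40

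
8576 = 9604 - 1028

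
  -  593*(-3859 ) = 2288387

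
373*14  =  5222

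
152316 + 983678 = 1135994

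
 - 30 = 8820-8850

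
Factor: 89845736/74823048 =11230717/9352881  =  3^(-3)*23^ ( - 1)*2161^1*5197^1*15061^(-1)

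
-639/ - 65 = 9 + 54/65 = 9.83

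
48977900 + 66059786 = 115037686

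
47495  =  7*6785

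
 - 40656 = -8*5082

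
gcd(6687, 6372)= 9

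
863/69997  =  863/69997 = 0.01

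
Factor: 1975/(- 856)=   -  2^ ( - 3) * 5^2*79^1*107^( - 1 )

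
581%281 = 19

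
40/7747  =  40/7747 =0.01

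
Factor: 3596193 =3^2*399577^1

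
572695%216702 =139291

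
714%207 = 93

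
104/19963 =104/19963 =0.01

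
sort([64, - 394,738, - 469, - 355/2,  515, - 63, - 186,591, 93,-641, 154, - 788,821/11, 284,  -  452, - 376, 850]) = [ - 788,-641, - 469, - 452, - 394, - 376,  -  186, - 355/2, - 63, 64, 821/11, 93, 154,284, 515, 591, 738, 850]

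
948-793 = 155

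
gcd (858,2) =2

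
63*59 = 3717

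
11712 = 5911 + 5801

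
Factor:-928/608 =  - 29/19 =-19^ ( - 1 ) * 29^1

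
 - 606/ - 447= 1 + 53/149 = 1.36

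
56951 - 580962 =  - 524011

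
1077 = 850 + 227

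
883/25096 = 883/25096=0.04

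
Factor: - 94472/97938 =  - 2^2*3^( - 2 )*7^2 *241^1*5441^ ( -1) = - 47236/48969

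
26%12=2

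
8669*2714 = 23527666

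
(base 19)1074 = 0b1101101010100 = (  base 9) 10533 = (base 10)6996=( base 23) D54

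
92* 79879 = 7348868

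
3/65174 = 3/65174  =  0.00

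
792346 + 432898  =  1225244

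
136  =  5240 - 5104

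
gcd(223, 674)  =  1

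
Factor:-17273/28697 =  - 23^1*751^1*28697^( - 1) 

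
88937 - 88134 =803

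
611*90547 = 55324217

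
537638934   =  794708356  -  257069422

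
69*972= 67068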